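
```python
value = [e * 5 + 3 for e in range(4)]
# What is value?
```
Trace:
  e=0
  e=1
  e=2
  e=3
  value=[3, 8, 13, 18]

Final answer: [3, 8, 13, 18]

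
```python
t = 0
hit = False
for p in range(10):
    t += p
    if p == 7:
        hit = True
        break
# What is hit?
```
Trace:
  t=0
  t=0, hit=False
  t=0, hit=False, p=0
  t=1, hit=False, p=1
  t=3, hit=False, p=2
  t=6, hit=False, p=3
  t=10, hit=False, p=4
  t=15, hit=False, p=5
  t=21, hit=False, p=6
  t=28, hit=True, p=7

Final answer: True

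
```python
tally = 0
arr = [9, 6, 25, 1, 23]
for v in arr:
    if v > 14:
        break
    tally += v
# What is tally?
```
Trace:
  tally=0
  tally=9, v=9
  tally=15, v=6
  tally=15, v=25

Final answer: 15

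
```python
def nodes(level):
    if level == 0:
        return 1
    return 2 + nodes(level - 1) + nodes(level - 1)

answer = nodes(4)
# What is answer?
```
Call trace (a repeated sub-call is expanded the first time; later identical calls just restate its return value):
nodes(level=4)
  nodes(level=3)
    nodes(level=2)
      nodes(level=1)
        nodes(level=0)
        -> return 1
        nodes(level=0)
        -> return 1
      -> return 4
      nodes(level=1) -> return 4  (same call as traced above)
    -> return 10
    nodes(level=2) -> return 10  (same call as traced above)
  -> return 22
  nodes(level=3) -> return 22  (same call as traced above)
-> return 46

Final answer: 46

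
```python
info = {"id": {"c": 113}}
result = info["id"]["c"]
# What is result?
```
Trace:
  info={'id': {'c': 113}}
  info={'id': {'c': 113}}, result=113

Final answer: 113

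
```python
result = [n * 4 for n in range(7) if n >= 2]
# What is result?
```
Trace:
  n=0
  n=1
  n=2
  n=3
  n=4
  n=5
  n=6
  result=[8, 12, 16, 20, 24]

Final answer: [8, 12, 16, 20, 24]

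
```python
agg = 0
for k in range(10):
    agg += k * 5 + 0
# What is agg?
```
Trace:
  agg=0
  agg=0, k=0
  agg=5, k=1
  agg=15, k=2
  agg=30, k=3
  agg=50, k=4
  agg=75, k=5
  agg=105, k=6
  agg=140, k=7
  agg=180, k=8
  agg=225, k=9

Final answer: 225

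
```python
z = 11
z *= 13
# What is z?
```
Trace:
  z=11
  z=143

Final answer: 143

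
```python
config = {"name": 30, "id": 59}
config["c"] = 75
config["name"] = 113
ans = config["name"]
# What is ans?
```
Trace:
  config={'name': 30, 'id': 59}
  config={'name': 30, 'id': 59, 'c': 75}
  config={'name': 113, 'id': 59, 'c': 75}
  config={'name': 113, 'id': 59, 'c': 75}, ans=113

Final answer: 113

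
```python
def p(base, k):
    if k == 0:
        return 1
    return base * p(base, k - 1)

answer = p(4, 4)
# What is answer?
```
Call trace:
p(base=4, k=4)
  p(base=4, k=3)
    p(base=4, k=2)
      p(base=4, k=1)
        p(base=4, k=0)
        -> return 1
      -> return 4
    -> return 16
  -> return 64
-> return 256

Final answer: 256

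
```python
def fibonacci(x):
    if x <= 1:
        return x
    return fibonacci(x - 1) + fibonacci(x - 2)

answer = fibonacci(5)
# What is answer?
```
Call trace (a repeated sub-call is expanded the first time; later identical calls just restate its return value):
fibonacci(x=5)
  fibonacci(x=4)
    fibonacci(x=3)
      fibonacci(x=2)
        fibonacci(x=1)
        -> return 1
        fibonacci(x=0)
        -> return 0
      -> return 1
      fibonacci(x=1)
      -> return 1
    -> return 2
    fibonacci(x=2) -> return 1  (same call as traced above)
  -> return 3
  fibonacci(x=3) -> return 2  (same call as traced above)
-> return 5

Final answer: 5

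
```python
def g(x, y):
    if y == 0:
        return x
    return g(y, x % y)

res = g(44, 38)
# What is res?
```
Call trace:
g(x=44, y=38)
  g(x=38, y=6)
    g(x=6, y=2)
      g(x=2, y=0)
      -> return 2
    -> return 2
  -> return 2
-> return 2

Final answer: 2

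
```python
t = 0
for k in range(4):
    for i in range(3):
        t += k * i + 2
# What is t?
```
Trace:
  t=0
  t=2, k=0, i=0
  t=4, k=0, i=1
  t=6, k=0, i=2
  t=8, k=1, i=0
  t=11, k=1, i=1
  t=15, k=1, i=2
  t=17, k=2, i=0
  t=21, k=2, i=1
  t=27, k=2, i=2
  t=29, k=3, i=0
  t=34, k=3, i=1
  t=42, k=3, i=2

Final answer: 42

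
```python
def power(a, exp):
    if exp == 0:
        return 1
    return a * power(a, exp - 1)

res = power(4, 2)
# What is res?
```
Call trace:
power(a=4, exp=2)
  power(a=4, exp=1)
    power(a=4, exp=0)
    -> return 1
  -> return 4
-> return 16

Final answer: 16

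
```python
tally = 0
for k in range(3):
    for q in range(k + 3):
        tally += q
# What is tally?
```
Trace:
  tally=0
  tally=0, k=0, q=0
  tally=1, k=0, q=1
  tally=3, k=0, q=2
  tally=3, k=1, q=0
  tally=4, k=1, q=1
  tally=6, k=1, q=2
  tally=9, k=1, q=3
  tally=9, k=2, q=0
  tally=10, k=2, q=1
  tally=12, k=2, q=2
  tally=15, k=2, q=3
  tally=19, k=2, q=4

Final answer: 19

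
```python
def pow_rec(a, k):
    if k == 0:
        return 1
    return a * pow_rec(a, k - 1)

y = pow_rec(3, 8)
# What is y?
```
Call trace:
pow_rec(a=3, k=8)
  pow_rec(a=3, k=7)
    pow_rec(a=3, k=6)
      pow_rec(a=3, k=5)
        pow_rec(a=3, k=4)
          pow_rec(a=3, k=3)
            pow_rec(a=3, k=2)
              pow_rec(a=3, k=1)
                pow_rec(a=3, k=0)
                -> return 1
              -> return 3
            -> return 9
          -> return 27
        -> return 81
      -> return 243
    -> return 729
  -> return 2187
-> return 6561

Final answer: 6561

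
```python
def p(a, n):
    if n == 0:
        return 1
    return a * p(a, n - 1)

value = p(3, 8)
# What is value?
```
Call trace:
p(a=3, n=8)
  p(a=3, n=7)
    p(a=3, n=6)
      p(a=3, n=5)
        p(a=3, n=4)
          p(a=3, n=3)
            p(a=3, n=2)
              p(a=3, n=1)
                p(a=3, n=0)
                -> return 1
              -> return 3
            -> return 9
          -> return 27
        -> return 81
      -> return 243
    -> return 729
  -> return 2187
-> return 6561

Final answer: 6561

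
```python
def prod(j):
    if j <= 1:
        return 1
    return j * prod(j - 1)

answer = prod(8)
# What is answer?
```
Call trace:
prod(j=8)
  prod(j=7)
    prod(j=6)
      prod(j=5)
        prod(j=4)
          prod(j=3)
            prod(j=2)
              prod(j=1)
              -> return 1
            -> return 2
          -> return 6
        -> return 24
      -> return 120
    -> return 720
  -> return 5040
-> return 40320

Final answer: 40320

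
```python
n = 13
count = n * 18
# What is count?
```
Trace:
  n=13
  n=13, count=234

Final answer: 234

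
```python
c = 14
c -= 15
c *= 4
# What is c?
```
Trace:
  c=14
  c=-1
  c=-4

Final answer: -4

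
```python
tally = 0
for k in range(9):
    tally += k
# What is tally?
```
Trace:
  tally=0
  tally=0, k=0
  tally=1, k=1
  tally=3, k=2
  tally=6, k=3
  tally=10, k=4
  tally=15, k=5
  tally=21, k=6
  tally=28, k=7
  tally=36, k=8

Final answer: 36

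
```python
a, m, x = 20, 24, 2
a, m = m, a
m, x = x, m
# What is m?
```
Trace:
  a=20, m=24, x=2
  a=24, m=20, x=2
  a=24, m=2, x=20

Final answer: 2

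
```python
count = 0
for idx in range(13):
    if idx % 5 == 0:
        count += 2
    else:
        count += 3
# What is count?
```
Trace:
  count=0
  count=2, idx=0
  count=5, idx=1
  count=8, idx=2
  count=11, idx=3
  count=14, idx=4
  count=16, idx=5
  count=19, idx=6
  count=22, idx=7
  count=25, idx=8
  count=28, idx=9
  count=30, idx=10
  count=33, idx=11
  count=36, idx=12

Final answer: 36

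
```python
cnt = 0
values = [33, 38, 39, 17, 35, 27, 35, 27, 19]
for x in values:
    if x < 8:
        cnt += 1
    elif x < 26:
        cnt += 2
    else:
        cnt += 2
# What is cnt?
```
Trace:
  cnt=0
  cnt=2, x=33
  cnt=4, x=38
  cnt=6, x=39
  cnt=8, x=17
  cnt=10, x=35
  cnt=12, x=27
  cnt=14, x=35
  cnt=16, x=27
  cnt=18, x=19

Final answer: 18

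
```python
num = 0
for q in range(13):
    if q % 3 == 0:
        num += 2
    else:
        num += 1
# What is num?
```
Trace:
  num=0
  num=2, q=0
  num=3, q=1
  num=4, q=2
  num=6, q=3
  num=7, q=4
  num=8, q=5
  num=10, q=6
  num=11, q=7
  num=12, q=8
  num=14, q=9
  num=15, q=10
  num=16, q=11
  num=18, q=12

Final answer: 18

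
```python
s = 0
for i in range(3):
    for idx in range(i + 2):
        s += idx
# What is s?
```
Trace:
  s=0
  s=0, i=0, idx=0
  s=1, i=0, idx=1
  s=1, i=1, idx=0
  s=2, i=1, idx=1
  s=4, i=1, idx=2
  s=4, i=2, idx=0
  s=5, i=2, idx=1
  s=7, i=2, idx=2
  s=10, i=2, idx=3

Final answer: 10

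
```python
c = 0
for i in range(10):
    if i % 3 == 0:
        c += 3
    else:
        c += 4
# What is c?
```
Trace:
  c=0
  c=3, i=0
  c=7, i=1
  c=11, i=2
  c=14, i=3
  c=18, i=4
  c=22, i=5
  c=25, i=6
  c=29, i=7
  c=33, i=8
  c=36, i=9

Final answer: 36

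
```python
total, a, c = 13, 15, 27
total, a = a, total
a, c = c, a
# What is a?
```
Trace:
  total=13, a=15, c=27
  total=15, a=13, c=27
  total=15, a=27, c=13

Final answer: 27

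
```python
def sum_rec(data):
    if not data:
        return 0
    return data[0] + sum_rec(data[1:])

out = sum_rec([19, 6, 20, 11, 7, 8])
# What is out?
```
Call trace:
sum_rec(data=[19, 6, 20, 11, 7, 8])
  sum_rec(data=[6, 20, 11, 7, 8])
    sum_rec(data=[20, 11, 7, 8])
      sum_rec(data=[11, 7, 8])
        sum_rec(data=[7, 8])
          sum_rec(data=[8])
            sum_rec(data=[])
            -> return 0
          -> return 8
        -> return 15
      -> return 26
    -> return 46
  -> return 52
-> return 71

Final answer: 71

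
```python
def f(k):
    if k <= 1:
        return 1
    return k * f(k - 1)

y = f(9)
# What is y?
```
Call trace:
f(k=9)
  f(k=8)
    f(k=7)
      f(k=6)
        f(k=5)
          f(k=4)
            f(k=3)
              f(k=2)
                f(k=1)
                -> return 1
              -> return 2
            -> return 6
          -> return 24
        -> return 120
      -> return 720
    -> return 5040
  -> return 40320
-> return 362880

Final answer: 362880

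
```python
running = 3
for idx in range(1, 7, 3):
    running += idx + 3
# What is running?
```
Trace:
  running=3
  running=7, idx=1
  running=14, idx=4

Final answer: 14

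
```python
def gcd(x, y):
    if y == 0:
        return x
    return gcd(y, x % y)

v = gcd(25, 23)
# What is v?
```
Call trace:
gcd(x=25, y=23)
  gcd(x=23, y=2)
    gcd(x=2, y=1)
      gcd(x=1, y=0)
      -> return 1
    -> return 1
  -> return 1
-> return 1

Final answer: 1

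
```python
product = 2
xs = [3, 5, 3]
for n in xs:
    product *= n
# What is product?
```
Trace:
  product=2
  product=6, n=3
  product=30, n=5
  product=90, n=3

Final answer: 90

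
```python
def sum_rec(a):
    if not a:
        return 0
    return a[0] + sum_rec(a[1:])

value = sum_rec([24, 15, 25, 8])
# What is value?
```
Call trace:
sum_rec(a=[24, 15, 25, 8])
  sum_rec(a=[15, 25, 8])
    sum_rec(a=[25, 8])
      sum_rec(a=[8])
        sum_rec(a=[])
        -> return 0
      -> return 8
    -> return 33
  -> return 48
-> return 72

Final answer: 72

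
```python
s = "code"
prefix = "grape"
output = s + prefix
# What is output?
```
Trace:
  s='code'
  s='code', prefix='grape'
  s='code', prefix='grape', output='codegrape'

Final answer: 'codegrape'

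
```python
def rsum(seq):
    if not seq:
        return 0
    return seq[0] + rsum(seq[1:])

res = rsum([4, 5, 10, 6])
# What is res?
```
Call trace:
rsum(seq=[4, 5, 10, 6])
  rsum(seq=[5, 10, 6])
    rsum(seq=[10, 6])
      rsum(seq=[6])
        rsum(seq=[])
        -> return 0
      -> return 6
    -> return 16
  -> return 21
-> return 25

Final answer: 25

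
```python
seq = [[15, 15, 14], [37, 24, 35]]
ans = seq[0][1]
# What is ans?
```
Trace:
  seq=[[15, 15, 14], [37, 24, 35]]
  seq=[[15, 15, 14], [37, 24, 35]], ans=15

Final answer: 15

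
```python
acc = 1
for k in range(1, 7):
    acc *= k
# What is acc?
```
Trace:
  acc=1
  acc=1, k=1
  acc=2, k=2
  acc=6, k=3
  acc=24, k=4
  acc=120, k=5
  acc=720, k=6

Final answer: 720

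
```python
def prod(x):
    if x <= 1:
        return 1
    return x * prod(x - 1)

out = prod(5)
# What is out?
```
Call trace:
prod(x=5)
  prod(x=4)
    prod(x=3)
      prod(x=2)
        prod(x=1)
        -> return 1
      -> return 2
    -> return 6
  -> return 24
-> return 120

Final answer: 120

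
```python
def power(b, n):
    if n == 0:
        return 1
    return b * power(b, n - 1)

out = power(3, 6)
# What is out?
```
Call trace:
power(b=3, n=6)
  power(b=3, n=5)
    power(b=3, n=4)
      power(b=3, n=3)
        power(b=3, n=2)
          power(b=3, n=1)
            power(b=3, n=0)
            -> return 1
          -> return 3
        -> return 9
      -> return 27
    -> return 81
  -> return 243
-> return 729

Final answer: 729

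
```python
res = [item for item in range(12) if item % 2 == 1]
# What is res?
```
Trace:
  item=0
  item=1
  item=2
  item=3
  item=4
  item=5
  item=6
  item=7
  item=8
  item=9
  item=10
  item=11
  res=[1, 3, 5, 7, 9, 11]

Final answer: [1, 3, 5, 7, 9, 11]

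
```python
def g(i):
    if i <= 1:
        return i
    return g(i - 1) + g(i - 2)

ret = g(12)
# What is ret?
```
Call trace (a repeated sub-call is expanded the first time; later identical calls just restate its return value):
g(i=12)
  g(i=11)
    g(i=10)
      g(i=9)
        g(i=8)
          g(i=7)
            g(i=6)
              g(i=5)
                g(i=4)
                  g(i=3)
                    g(i=2)
                      g(i=1)
                      -> return 1
                      g(i=0)
                      -> return 0
                    -> return 1
                    g(i=1)
                    -> return 1
                  -> return 2
                  g(i=2) -> return 1  (same call as traced above)
                -> return 3
                g(i=3) -> return 2  (same call as traced above)
              -> return 5
              g(i=4) -> return 3  (same call as traced above)
            -> return 8
            g(i=5) -> return 5  (same call as traced above)
          -> return 13
          g(i=6) -> return 8  (same call as traced above)
        -> return 21
        g(i=7) -> return 13  (same call as traced above)
      -> return 34
      g(i=8) -> return 21  (same call as traced above)
    -> return 55
    g(i=9) -> return 34  (same call as traced above)
  -> return 89
  g(i=10) -> return 55  (same call as traced above)
-> return 144

Final answer: 144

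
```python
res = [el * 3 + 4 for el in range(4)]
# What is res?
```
Trace:
  el=0
  el=1
  el=2
  el=3
  res=[4, 7, 10, 13]

Final answer: [4, 7, 10, 13]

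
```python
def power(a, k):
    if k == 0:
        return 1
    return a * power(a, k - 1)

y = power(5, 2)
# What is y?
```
Call trace:
power(a=5, k=2)
  power(a=5, k=1)
    power(a=5, k=0)
    -> return 1
  -> return 5
-> return 25

Final answer: 25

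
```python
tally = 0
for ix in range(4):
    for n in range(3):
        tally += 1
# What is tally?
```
Trace:
  tally=0
  tally=1, ix=0, n=0
  tally=2, ix=0, n=1
  tally=3, ix=0, n=2
  tally=4, ix=1, n=0
  tally=5, ix=1, n=1
  tally=6, ix=1, n=2
  tally=7, ix=2, n=0
  tally=8, ix=2, n=1
  tally=9, ix=2, n=2
  tally=10, ix=3, n=0
  tally=11, ix=3, n=1
  tally=12, ix=3, n=2

Final answer: 12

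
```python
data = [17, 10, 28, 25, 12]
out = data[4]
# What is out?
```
Trace:
  data=[17, 10, 28, 25, 12]
  data=[17, 10, 28, 25, 12], out=12

Final answer: 12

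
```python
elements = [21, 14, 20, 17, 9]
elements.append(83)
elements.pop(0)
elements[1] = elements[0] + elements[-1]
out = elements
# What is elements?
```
Trace:
  elements=[21, 14, 20, 17, 9]
  elements=[21, 14, 20, 17, 9, 83]
  elements=[14, 20, 17, 9, 83]
  elements=[14, 97, 17, 9, 83]
  elements=[14, 97, 17, 9, 83], out=[14, 97, 17, 9, 83]

Final answer: [14, 97, 17, 9, 83]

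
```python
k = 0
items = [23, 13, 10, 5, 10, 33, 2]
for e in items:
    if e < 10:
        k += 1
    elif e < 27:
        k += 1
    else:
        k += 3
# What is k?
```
Trace:
  k=0
  k=1, e=23
  k=2, e=13
  k=3, e=10
  k=4, e=5
  k=5, e=10
  k=8, e=33
  k=9, e=2

Final answer: 9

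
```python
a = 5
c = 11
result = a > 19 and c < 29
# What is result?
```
Trace:
  a=5
  a=5, c=11
  a=5, c=11, result=False

Final answer: False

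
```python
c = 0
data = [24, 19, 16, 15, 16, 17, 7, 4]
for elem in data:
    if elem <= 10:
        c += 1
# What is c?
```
Trace:
  c=0
  c=0, elem=24
  c=0, elem=19
  c=0, elem=16
  c=0, elem=15
  c=0, elem=16
  c=0, elem=17
  c=1, elem=7
  c=2, elem=4

Final answer: 2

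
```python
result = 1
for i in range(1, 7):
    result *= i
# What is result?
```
Trace:
  result=1
  result=1, i=1
  result=2, i=2
  result=6, i=3
  result=24, i=4
  result=120, i=5
  result=720, i=6

Final answer: 720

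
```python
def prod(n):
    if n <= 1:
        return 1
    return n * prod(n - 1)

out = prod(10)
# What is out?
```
Call trace:
prod(n=10)
  prod(n=9)
    prod(n=8)
      prod(n=7)
        prod(n=6)
          prod(n=5)
            prod(n=4)
              prod(n=3)
                prod(n=2)
                  prod(n=1)
                  -> return 1
                -> return 2
              -> return 6
            -> return 24
          -> return 120
        -> return 720
      -> return 5040
    -> return 40320
  -> return 362880
-> return 3628800

Final answer: 3628800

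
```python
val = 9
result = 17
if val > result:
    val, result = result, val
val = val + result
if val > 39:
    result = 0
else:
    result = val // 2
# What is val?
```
Trace:
  val=9
  val=9, result=17
  val=9, result=17
  val=26, result=17
  val=26, result=13

Final answer: 26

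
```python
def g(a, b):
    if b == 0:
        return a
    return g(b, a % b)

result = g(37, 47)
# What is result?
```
Call trace:
g(a=37, b=47)
  g(a=47, b=37)
    g(a=37, b=10)
      g(a=10, b=7)
        g(a=7, b=3)
          g(a=3, b=1)
            g(a=1, b=0)
            -> return 1
          -> return 1
        -> return 1
      -> return 1
    -> return 1
  -> return 1
-> return 1

Final answer: 1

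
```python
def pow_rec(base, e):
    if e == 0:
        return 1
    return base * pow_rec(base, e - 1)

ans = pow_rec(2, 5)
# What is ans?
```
Call trace:
pow_rec(base=2, e=5)
  pow_rec(base=2, e=4)
    pow_rec(base=2, e=3)
      pow_rec(base=2, e=2)
        pow_rec(base=2, e=1)
          pow_rec(base=2, e=0)
          -> return 1
        -> return 2
      -> return 4
    -> return 8
  -> return 16
-> return 32

Final answer: 32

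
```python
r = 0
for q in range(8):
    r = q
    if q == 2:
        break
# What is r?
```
Trace:
  r=0
  r=0, q=0
  r=1, q=1
  r=2, q=2

Final answer: 2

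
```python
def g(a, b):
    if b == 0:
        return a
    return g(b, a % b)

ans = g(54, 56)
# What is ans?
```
Call trace:
g(a=54, b=56)
  g(a=56, b=54)
    g(a=54, b=2)
      g(a=2, b=0)
      -> return 2
    -> return 2
  -> return 2
-> return 2

Final answer: 2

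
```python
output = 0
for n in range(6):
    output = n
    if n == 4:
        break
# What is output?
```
Trace:
  output=0
  output=0, n=0
  output=1, n=1
  output=2, n=2
  output=3, n=3
  output=4, n=4

Final answer: 4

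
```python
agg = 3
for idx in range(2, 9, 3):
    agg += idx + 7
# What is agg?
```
Trace:
  agg=3
  agg=12, idx=2
  agg=24, idx=5
  agg=39, idx=8

Final answer: 39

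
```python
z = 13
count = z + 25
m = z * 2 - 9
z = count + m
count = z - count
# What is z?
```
Trace:
  z=13
  z=13, count=38
  z=13, count=38, m=17
  z=55, count=38, m=17
  z=55, count=17, m=17

Final answer: 55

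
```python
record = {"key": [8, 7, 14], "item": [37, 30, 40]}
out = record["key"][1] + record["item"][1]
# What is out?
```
Trace:
  record={'key': [8, 7, 14], 'item': [37, 30, 40]}
  record={'key': [8, 7, 14], 'item': [37, 30, 40]}, out=37

Final answer: 37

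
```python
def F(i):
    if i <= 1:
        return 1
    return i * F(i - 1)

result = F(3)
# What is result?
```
Call trace:
F(i=3)
  F(i=2)
    F(i=1)
    -> return 1
  -> return 2
-> return 6

Final answer: 6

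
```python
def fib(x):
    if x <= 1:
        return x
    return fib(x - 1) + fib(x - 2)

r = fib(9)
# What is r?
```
Call trace (a repeated sub-call is expanded the first time; later identical calls just restate its return value):
fib(x=9)
  fib(x=8)
    fib(x=7)
      fib(x=6)
        fib(x=5)
          fib(x=4)
            fib(x=3)
              fib(x=2)
                fib(x=1)
                -> return 1
                fib(x=0)
                -> return 0
              -> return 1
              fib(x=1)
              -> return 1
            -> return 2
            fib(x=2) -> return 1  (same call as traced above)
          -> return 3
          fib(x=3) -> return 2  (same call as traced above)
        -> return 5
        fib(x=4) -> return 3  (same call as traced above)
      -> return 8
      fib(x=5) -> return 5  (same call as traced above)
    -> return 13
    fib(x=6) -> return 8  (same call as traced above)
  -> return 21
  fib(x=7) -> return 13  (same call as traced above)
-> return 34

Final answer: 34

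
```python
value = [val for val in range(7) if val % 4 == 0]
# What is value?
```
Trace:
  val=0
  val=1
  val=2
  val=3
  val=4
  val=5
  val=6
  value=[0, 4]

Final answer: [0, 4]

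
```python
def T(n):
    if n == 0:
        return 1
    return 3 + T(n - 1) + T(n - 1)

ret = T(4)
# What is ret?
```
Call trace (a repeated sub-call is expanded the first time; later identical calls just restate its return value):
T(n=4)
  T(n=3)
    T(n=2)
      T(n=1)
        T(n=0)
        -> return 1
        T(n=0)
        -> return 1
      -> return 5
      T(n=1) -> return 5  (same call as traced above)
    -> return 13
    T(n=2) -> return 13  (same call as traced above)
  -> return 29
  T(n=3) -> return 29  (same call as traced above)
-> return 61

Final answer: 61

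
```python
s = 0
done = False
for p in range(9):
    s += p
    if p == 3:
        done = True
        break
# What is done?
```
Trace:
  s=0
  s=0, done=False
  s=0, done=False, p=0
  s=1, done=False, p=1
  s=3, done=False, p=2
  s=6, done=True, p=3

Final answer: True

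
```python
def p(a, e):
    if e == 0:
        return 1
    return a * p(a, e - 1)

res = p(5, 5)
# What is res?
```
Call trace:
p(a=5, e=5)
  p(a=5, e=4)
    p(a=5, e=3)
      p(a=5, e=2)
        p(a=5, e=1)
          p(a=5, e=0)
          -> return 1
        -> return 5
      -> return 25
    -> return 125
  -> return 625
-> return 3125

Final answer: 3125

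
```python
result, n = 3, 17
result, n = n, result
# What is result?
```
Trace:
  result=3, n=17
  result=17, n=3

Final answer: 17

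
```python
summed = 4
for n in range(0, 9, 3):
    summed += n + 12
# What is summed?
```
Trace:
  summed=4
  summed=16, n=0
  summed=31, n=3
  summed=49, n=6

Final answer: 49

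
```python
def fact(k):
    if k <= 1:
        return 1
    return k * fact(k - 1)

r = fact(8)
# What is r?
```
Call trace:
fact(k=8)
  fact(k=7)
    fact(k=6)
      fact(k=5)
        fact(k=4)
          fact(k=3)
            fact(k=2)
              fact(k=1)
              -> return 1
            -> return 2
          -> return 6
        -> return 24
      -> return 120
    -> return 720
  -> return 5040
-> return 40320

Final answer: 40320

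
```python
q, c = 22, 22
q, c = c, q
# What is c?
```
Trace:
  q=22, c=22
  q=22, c=22

Final answer: 22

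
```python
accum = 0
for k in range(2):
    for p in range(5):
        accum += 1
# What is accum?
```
Trace:
  accum=0
  accum=1, k=0, p=0
  accum=2, k=0, p=1
  accum=3, k=0, p=2
  accum=4, k=0, p=3
  accum=5, k=0, p=4
  accum=6, k=1, p=0
  accum=7, k=1, p=1
  accum=8, k=1, p=2
  accum=9, k=1, p=3
  accum=10, k=1, p=4

Final answer: 10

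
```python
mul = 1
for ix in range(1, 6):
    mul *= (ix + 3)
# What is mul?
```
Trace:
  mul=1
  mul=4, ix=1
  mul=20, ix=2
  mul=120, ix=3
  mul=840, ix=4
  mul=6720, ix=5

Final answer: 6720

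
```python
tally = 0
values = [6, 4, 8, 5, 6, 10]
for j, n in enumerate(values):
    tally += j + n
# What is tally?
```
Trace:
  tally=0
  tally=6, j=0, n=6
  tally=11, j=1, n=4
  tally=21, j=2, n=8
  tally=29, j=3, n=5
  tally=39, j=4, n=6
  tally=54, j=5, n=10

Final answer: 54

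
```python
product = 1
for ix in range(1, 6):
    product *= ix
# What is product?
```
Trace:
  product=1
  product=1, ix=1
  product=2, ix=2
  product=6, ix=3
  product=24, ix=4
  product=120, ix=5

Final answer: 120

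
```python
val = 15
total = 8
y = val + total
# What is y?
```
Trace:
  val=15
  val=15, total=8
  val=15, total=8, y=23

Final answer: 23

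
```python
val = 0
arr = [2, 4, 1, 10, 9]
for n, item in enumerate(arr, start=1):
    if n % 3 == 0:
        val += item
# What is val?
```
Trace:
  val=0
  val=0, n=1, item=2
  val=0, n=2, item=4
  val=1, n=3, item=1
  val=1, n=4, item=10
  val=1, n=5, item=9

Final answer: 1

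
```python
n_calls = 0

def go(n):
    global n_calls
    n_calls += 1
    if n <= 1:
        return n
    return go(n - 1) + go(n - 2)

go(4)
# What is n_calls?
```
Call trace (a repeated sub-call is expanded the first time; later identical calls just restate its return value):
go(n=4)
  go(n=3)
    go(n=2)
      go(n=1)
      -> return 1
      go(n=0)
      -> return 0
    -> return 1
    go(n=1)
    -> return 1
  -> return 2
  go(n=2) -> return 1  (same call as traced above)
-> return 3

n_calls is incremented once per call, so count the calls in each subtree. Let C(n) = number of calls made by go(n).
C(0) = C(1) = 1 (base case, no recursion); C(n) = 1 + C(n - 1) + C(n - 2) otherwise.
C(2) = 1 + C(1) + C(0) = 1 + 1 + 1 = 3
C(3) = 1 + C(2) + C(1) = 1 + 3 + 1 = 5
C(4) = 1 + C(3) + C(2) = 1 + 5 + 3 = 9
n_calls = C(4) = 9

Final answer: 9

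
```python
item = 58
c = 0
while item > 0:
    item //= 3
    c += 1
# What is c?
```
Trace:
  item=58
  item=58, c=0
  item=19, c=1
  item=6, c=2
  item=2, c=3
  item=0, c=4

Final answer: 4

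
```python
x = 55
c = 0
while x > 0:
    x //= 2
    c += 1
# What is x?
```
Trace:
  x=55
  x=55, c=0
  x=27, c=1
  x=13, c=2
  x=6, c=3
  x=3, c=4
  x=1, c=5
  x=0, c=6

Final answer: 0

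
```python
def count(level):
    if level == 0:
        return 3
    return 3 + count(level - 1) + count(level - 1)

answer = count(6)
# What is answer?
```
Call trace (a repeated sub-call is expanded the first time; later identical calls just restate its return value):
count(level=6)
  count(level=5)
    count(level=4)
      count(level=3)
        count(level=2)
          count(level=1)
            count(level=0)
            -> return 3
            count(level=0)
            -> return 3
          -> return 9
          count(level=1) -> return 9  (same call as traced above)
        -> return 21
        count(level=2) -> return 21  (same call as traced above)
      -> return 45
      count(level=3) -> return 45  (same call as traced above)
    -> return 93
    count(level=4) -> return 93  (same call as traced above)
  -> return 189
  count(level=5) -> return 189  (same call as traced above)
-> return 381

Final answer: 381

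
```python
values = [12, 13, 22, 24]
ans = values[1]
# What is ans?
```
Trace:
  values=[12, 13, 22, 24]
  values=[12, 13, 22, 24], ans=13

Final answer: 13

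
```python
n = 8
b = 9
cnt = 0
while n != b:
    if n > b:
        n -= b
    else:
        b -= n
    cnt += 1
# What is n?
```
Trace:
  n=8
  n=8, b=9
  n=8, b=9, cnt=0
  n=8, b=1, cnt=1
  n=7, b=1, cnt=2
  n=6, b=1, cnt=3
  n=5, b=1, cnt=4
  n=4, b=1, cnt=5
  n=3, b=1, cnt=6
  n=2, b=1, cnt=7
  n=1, b=1, cnt=8

Final answer: 1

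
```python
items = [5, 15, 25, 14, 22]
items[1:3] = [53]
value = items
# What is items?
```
Trace:
  items=[5, 15, 25, 14, 22]
  items=[5, 53, 14, 22]
  items=[5, 53, 14, 22], value=[5, 53, 14, 22]

Final answer: [5, 53, 14, 22]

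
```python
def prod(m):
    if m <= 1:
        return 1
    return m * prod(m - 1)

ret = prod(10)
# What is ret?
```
Call trace:
prod(m=10)
  prod(m=9)
    prod(m=8)
      prod(m=7)
        prod(m=6)
          prod(m=5)
            prod(m=4)
              prod(m=3)
                prod(m=2)
                  prod(m=1)
                  -> return 1
                -> return 2
              -> return 6
            -> return 24
          -> return 120
        -> return 720
      -> return 5040
    -> return 40320
  -> return 362880
-> return 3628800

Final answer: 3628800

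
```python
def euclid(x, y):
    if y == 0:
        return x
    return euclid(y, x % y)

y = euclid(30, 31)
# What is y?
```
Call trace:
euclid(x=30, y=31)
  euclid(x=31, y=30)
    euclid(x=30, y=1)
      euclid(x=1, y=0)
      -> return 1
    -> return 1
  -> return 1
-> return 1

Final answer: 1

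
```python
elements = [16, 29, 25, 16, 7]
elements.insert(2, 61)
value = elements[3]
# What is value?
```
Trace:
  elements=[16, 29, 25, 16, 7]
  elements=[16, 29, 61, 25, 16, 7]
  elements=[16, 29, 61, 25, 16, 7], value=25

Final answer: 25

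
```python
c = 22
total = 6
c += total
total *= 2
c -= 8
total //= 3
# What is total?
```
Trace:
  c=22
  c=22, total=6
  c=28, total=6
  c=28, total=12
  c=20, total=12
  c=20, total=4

Final answer: 4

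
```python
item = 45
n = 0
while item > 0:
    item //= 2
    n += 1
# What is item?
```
Trace:
  item=45
  item=45, n=0
  item=22, n=1
  item=11, n=2
  item=5, n=3
  item=2, n=4
  item=1, n=5
  item=0, n=6

Final answer: 0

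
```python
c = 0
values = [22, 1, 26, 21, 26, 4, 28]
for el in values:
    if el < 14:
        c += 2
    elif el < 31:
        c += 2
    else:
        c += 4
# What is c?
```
Trace:
  c=0
  c=2, el=22
  c=4, el=1
  c=6, el=26
  c=8, el=21
  c=10, el=26
  c=12, el=4
  c=14, el=28

Final answer: 14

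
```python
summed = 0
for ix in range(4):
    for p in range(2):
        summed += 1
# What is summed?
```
Trace:
  summed=0
  summed=1, ix=0, p=0
  summed=2, ix=0, p=1
  summed=3, ix=1, p=0
  summed=4, ix=1, p=1
  summed=5, ix=2, p=0
  summed=6, ix=2, p=1
  summed=7, ix=3, p=0
  summed=8, ix=3, p=1

Final answer: 8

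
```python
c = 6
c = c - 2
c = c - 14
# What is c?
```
Trace:
  c=6
  c=4
  c=-10

Final answer: -10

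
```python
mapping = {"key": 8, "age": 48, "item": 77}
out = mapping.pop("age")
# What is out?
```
Trace:
  mapping={'key': 8, 'age': 48, 'item': 77}
  mapping={'key': 8, 'item': 77}, out=48

Final answer: 48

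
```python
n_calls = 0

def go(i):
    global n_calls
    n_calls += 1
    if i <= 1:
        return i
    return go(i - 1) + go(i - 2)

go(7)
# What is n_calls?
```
Call trace (a repeated sub-call is expanded the first time; later identical calls just restate its return value):
go(i=7)
  go(i=6)
    go(i=5)
      go(i=4)
        go(i=3)
          go(i=2)
            go(i=1)
            -> return 1
            go(i=0)
            -> return 0
          -> return 1
          go(i=1)
          -> return 1
        -> return 2
        go(i=2) -> return 1  (same call as traced above)
      -> return 3
      go(i=3) -> return 2  (same call as traced above)
    -> return 5
    go(i=4) -> return 3  (same call as traced above)
  -> return 8
  go(i=5) -> return 5  (same call as traced above)
-> return 13

n_calls is incremented once per call, so count the calls in each subtree. Let C(i) = number of calls made by go(i).
C(0) = C(1) = 1 (base case, no recursion); C(i) = 1 + C(i - 1) + C(i - 2) otherwise.
C(2) = 1 + C(1) + C(0) = 1 + 1 + 1 = 3
C(3) = 1 + C(2) + C(1) = 1 + 3 + 1 = 5
C(4) = 1 + C(3) + C(2) = 1 + 5 + 3 = 9
C(5) = 1 + C(4) + C(3) = 1 + 9 + 5 = 15
C(6) = 1 + C(5) + C(4) = 1 + 15 + 9 = 25
C(7) = 1 + C(6) + C(5) = 1 + 25 + 15 = 41
n_calls = C(7) = 41

Final answer: 41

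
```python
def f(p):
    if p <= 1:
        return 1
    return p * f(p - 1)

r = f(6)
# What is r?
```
Call trace:
f(p=6)
  f(p=5)
    f(p=4)
      f(p=3)
        f(p=2)
          f(p=1)
          -> return 1
        -> return 2
      -> return 6
    -> return 24
  -> return 120
-> return 720

Final answer: 720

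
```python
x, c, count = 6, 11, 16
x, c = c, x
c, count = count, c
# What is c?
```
Trace:
  x=6, c=11, count=16
  x=11, c=6, count=16
  x=11, c=16, count=6

Final answer: 16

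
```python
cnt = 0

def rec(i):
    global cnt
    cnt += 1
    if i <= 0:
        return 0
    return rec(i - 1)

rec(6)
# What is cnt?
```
Call trace:
rec(i=6)
  rec(i=5)
    rec(i=4)
      rec(i=3)
        rec(i=2)
          rec(i=1)
            rec(i=0)
            -> return 0
          -> return 0
        -> return 0
      -> return 0
    -> return 0
  -> return 0
-> return 0

cnt is incremented once per call. rec is entered once for each i = 6, 5, 4, 3, 2, 1, 0 (the i <= 0 call returns without recursing), i.e. 6 + 1 calls.
cnt = 7

Final answer: 7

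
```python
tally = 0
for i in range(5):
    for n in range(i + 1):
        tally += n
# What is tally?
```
Trace:
  tally=0
  tally=0, i=0, n=0
  tally=0, i=1, n=0
  tally=1, i=1, n=1
  tally=1, i=2, n=0
  tally=2, i=2, n=1
  tally=4, i=2, n=2
  tally=4, i=3, n=0
  tally=5, i=3, n=1
  tally=7, i=3, n=2
  tally=10, i=3, n=3
  tally=10, i=4, n=0
  tally=11, i=4, n=1
  tally=13, i=4, n=2
  tally=16, i=4, n=3
  tally=20, i=4, n=4

Final answer: 20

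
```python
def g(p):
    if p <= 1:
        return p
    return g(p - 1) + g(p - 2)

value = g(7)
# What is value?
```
Call trace (a repeated sub-call is expanded the first time; later identical calls just restate its return value):
g(p=7)
  g(p=6)
    g(p=5)
      g(p=4)
        g(p=3)
          g(p=2)
            g(p=1)
            -> return 1
            g(p=0)
            -> return 0
          -> return 1
          g(p=1)
          -> return 1
        -> return 2
        g(p=2) -> return 1  (same call as traced above)
      -> return 3
      g(p=3) -> return 2  (same call as traced above)
    -> return 5
    g(p=4) -> return 3  (same call as traced above)
  -> return 8
  g(p=5) -> return 5  (same call as traced above)
-> return 13

Final answer: 13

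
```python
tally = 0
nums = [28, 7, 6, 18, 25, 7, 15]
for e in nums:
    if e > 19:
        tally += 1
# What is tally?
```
Trace:
  tally=0
  tally=1, e=28
  tally=1, e=7
  tally=1, e=6
  tally=1, e=18
  tally=2, e=25
  tally=2, e=7
  tally=2, e=15

Final answer: 2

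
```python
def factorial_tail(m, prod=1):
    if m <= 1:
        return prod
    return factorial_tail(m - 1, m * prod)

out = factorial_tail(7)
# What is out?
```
Call trace:
factorial_tail(m=7, prod=1)
  factorial_tail(m=6, prod=7)
    factorial_tail(m=5, prod=42)
      factorial_tail(m=4, prod=210)
        factorial_tail(m=3, prod=840)
          factorial_tail(m=2, prod=2520)
            factorial_tail(m=1, prod=5040)
            -> return 5040
          -> return 5040
        -> return 5040
      -> return 5040
    -> return 5040
  -> return 5040
-> return 5040

Final answer: 5040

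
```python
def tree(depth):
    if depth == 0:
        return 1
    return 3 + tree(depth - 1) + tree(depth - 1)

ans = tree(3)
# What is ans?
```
Call trace (a repeated sub-call is expanded the first time; later identical calls just restate its return value):
tree(depth=3)
  tree(depth=2)
    tree(depth=1)
      tree(depth=0)
      -> return 1
      tree(depth=0)
      -> return 1
    -> return 5
    tree(depth=1) -> return 5  (same call as traced above)
  -> return 13
  tree(depth=2) -> return 13  (same call as traced above)
-> return 29

Final answer: 29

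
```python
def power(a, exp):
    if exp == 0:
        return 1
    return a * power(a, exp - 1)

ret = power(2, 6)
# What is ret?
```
Call trace:
power(a=2, exp=6)
  power(a=2, exp=5)
    power(a=2, exp=4)
      power(a=2, exp=3)
        power(a=2, exp=2)
          power(a=2, exp=1)
            power(a=2, exp=0)
            -> return 1
          -> return 2
        -> return 4
      -> return 8
    -> return 16
  -> return 32
-> return 64

Final answer: 64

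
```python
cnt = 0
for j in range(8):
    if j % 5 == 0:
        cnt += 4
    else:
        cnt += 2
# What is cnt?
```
Trace:
  cnt=0
  cnt=4, j=0
  cnt=6, j=1
  cnt=8, j=2
  cnt=10, j=3
  cnt=12, j=4
  cnt=16, j=5
  cnt=18, j=6
  cnt=20, j=7

Final answer: 20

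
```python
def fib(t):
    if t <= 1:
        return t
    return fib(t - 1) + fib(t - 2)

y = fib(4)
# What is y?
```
Call trace (a repeated sub-call is expanded the first time; later identical calls just restate its return value):
fib(t=4)
  fib(t=3)
    fib(t=2)
      fib(t=1)
      -> return 1
      fib(t=0)
      -> return 0
    -> return 1
    fib(t=1)
    -> return 1
  -> return 2
  fib(t=2) -> return 1  (same call as traced above)
-> return 3

Final answer: 3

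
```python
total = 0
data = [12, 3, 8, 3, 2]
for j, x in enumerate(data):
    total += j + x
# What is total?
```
Trace:
  total=0
  total=12, j=0, x=12
  total=16, j=1, x=3
  total=26, j=2, x=8
  total=32, j=3, x=3
  total=38, j=4, x=2

Final answer: 38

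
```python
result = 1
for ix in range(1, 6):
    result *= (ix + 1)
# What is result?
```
Trace:
  result=1
  result=2, ix=1
  result=6, ix=2
  result=24, ix=3
  result=120, ix=4
  result=720, ix=5

Final answer: 720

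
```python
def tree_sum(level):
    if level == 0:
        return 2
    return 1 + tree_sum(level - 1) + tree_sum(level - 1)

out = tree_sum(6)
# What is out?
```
Call trace (a repeated sub-call is expanded the first time; later identical calls just restate its return value):
tree_sum(level=6)
  tree_sum(level=5)
    tree_sum(level=4)
      tree_sum(level=3)
        tree_sum(level=2)
          tree_sum(level=1)
            tree_sum(level=0)
            -> return 2
            tree_sum(level=0)
            -> return 2
          -> return 5
          tree_sum(level=1) -> return 5  (same call as traced above)
        -> return 11
        tree_sum(level=2) -> return 11  (same call as traced above)
      -> return 23
      tree_sum(level=3) -> return 23  (same call as traced above)
    -> return 47
    tree_sum(level=4) -> return 47  (same call as traced above)
  -> return 95
  tree_sum(level=5) -> return 95  (same call as traced above)
-> return 191

Final answer: 191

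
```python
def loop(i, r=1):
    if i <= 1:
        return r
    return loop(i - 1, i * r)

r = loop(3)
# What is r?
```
Call trace:
loop(i=3, r=1)
  loop(i=2, r=3)
    loop(i=1, r=6)
    -> return 6
  -> return 6
-> return 6

Final answer: 6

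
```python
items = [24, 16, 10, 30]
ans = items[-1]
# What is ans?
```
Trace:
  items=[24, 16, 10, 30]
  items=[24, 16, 10, 30], ans=30

Final answer: 30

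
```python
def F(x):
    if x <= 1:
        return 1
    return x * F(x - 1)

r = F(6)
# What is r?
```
Call trace:
F(x=6)
  F(x=5)
    F(x=4)
      F(x=3)
        F(x=2)
          F(x=1)
          -> return 1
        -> return 2
      -> return 6
    -> return 24
  -> return 120
-> return 720

Final answer: 720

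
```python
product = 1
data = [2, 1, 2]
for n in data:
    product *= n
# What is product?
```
Trace:
  product=1
  product=2, n=2
  product=2, n=1
  product=4, n=2

Final answer: 4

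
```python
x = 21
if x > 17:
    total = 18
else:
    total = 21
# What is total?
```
Trace:
  x=21
  x=21, total=18

Final answer: 18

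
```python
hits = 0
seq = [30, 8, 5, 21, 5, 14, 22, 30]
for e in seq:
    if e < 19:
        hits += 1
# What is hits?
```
Trace:
  hits=0
  hits=0, e=30
  hits=1, e=8
  hits=2, e=5
  hits=2, e=21
  hits=3, e=5
  hits=4, e=14
  hits=4, e=22
  hits=4, e=30

Final answer: 4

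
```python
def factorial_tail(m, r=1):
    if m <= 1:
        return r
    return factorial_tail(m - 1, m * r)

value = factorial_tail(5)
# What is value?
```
Call trace:
factorial_tail(m=5, r=1)
  factorial_tail(m=4, r=5)
    factorial_tail(m=3, r=20)
      factorial_tail(m=2, r=60)
        factorial_tail(m=1, r=120)
        -> return 120
      -> return 120
    -> return 120
  -> return 120
-> return 120

Final answer: 120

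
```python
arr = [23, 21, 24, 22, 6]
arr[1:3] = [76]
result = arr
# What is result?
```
Trace:
  arr=[23, 21, 24, 22, 6]
  arr=[23, 76, 22, 6]
  arr=[23, 76, 22, 6], result=[23, 76, 22, 6]

Final answer: [23, 76, 22, 6]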